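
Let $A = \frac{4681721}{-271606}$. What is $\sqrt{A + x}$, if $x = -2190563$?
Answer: $\frac{i \sqrt{161598708118583794}}{271606} \approx 1480.1 i$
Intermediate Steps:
$A = - \frac{4681721}{271606}$ ($A = 4681721 \left(- \frac{1}{271606}\right) = - \frac{4681721}{271606} \approx -17.237$)
$\sqrt{A + x} = \sqrt{- \frac{4681721}{271606} - 2190563} = \sqrt{- \frac{594974735899}{271606}} = \frac{i \sqrt{161598708118583794}}{271606}$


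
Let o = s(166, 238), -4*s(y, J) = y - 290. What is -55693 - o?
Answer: -55724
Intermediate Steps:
s(y, J) = 145/2 - y/4 (s(y, J) = -(y - 290)/4 = -(-290 + y)/4 = 145/2 - y/4)
o = 31 (o = 145/2 - ¼*166 = 145/2 - 83/2 = 31)
-55693 - o = -55693 - 1*31 = -55693 - 31 = -55724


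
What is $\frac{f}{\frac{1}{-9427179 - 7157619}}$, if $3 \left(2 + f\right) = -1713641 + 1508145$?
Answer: $1136069719532$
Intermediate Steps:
$f = - \frac{205502}{3}$ ($f = -2 + \frac{-1713641 + 1508145}{3} = -2 + \frac{1}{3} \left(-205496\right) = -2 - \frac{205496}{3} = - \frac{205502}{3} \approx -68501.0$)
$\frac{f}{\frac{1}{-9427179 - 7157619}} = - \frac{205502}{3 \frac{1}{-9427179 - 7157619}} = - \frac{205502}{3 \frac{1}{-16584798}} = - \frac{205502}{3 \left(- \frac{1}{16584798}\right)} = \left(- \frac{205502}{3}\right) \left(-16584798\right) = 1136069719532$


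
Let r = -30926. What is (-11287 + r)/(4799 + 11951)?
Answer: -42213/16750 ≈ -2.5202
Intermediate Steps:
(-11287 + r)/(4799 + 11951) = (-11287 - 30926)/(4799 + 11951) = -42213/16750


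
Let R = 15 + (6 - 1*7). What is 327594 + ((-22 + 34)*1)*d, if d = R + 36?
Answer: 328194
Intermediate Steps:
R = 14 (R = 15 + (6 - 7) = 15 - 1 = 14)
d = 50 (d = 14 + 36 = 50)
327594 + ((-22 + 34)*1)*d = 327594 + ((-22 + 34)*1)*50 = 327594 + (12*1)*50 = 327594 + 12*50 = 327594 + 600 = 328194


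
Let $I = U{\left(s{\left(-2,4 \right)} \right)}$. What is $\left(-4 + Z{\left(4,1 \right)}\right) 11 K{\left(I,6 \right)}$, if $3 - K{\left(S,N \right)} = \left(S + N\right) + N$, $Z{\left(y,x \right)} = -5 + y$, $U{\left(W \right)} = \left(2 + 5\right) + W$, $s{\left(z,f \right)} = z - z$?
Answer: $880$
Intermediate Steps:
$s{\left(z,f \right)} = 0$
$U{\left(W \right)} = 7 + W$
$I = 7$ ($I = 7 + 0 = 7$)
$K{\left(S,N \right)} = 3 - S - 2 N$ ($K{\left(S,N \right)} = 3 - \left(\left(S + N\right) + N\right) = 3 - \left(\left(N + S\right) + N\right) = 3 - \left(S + 2 N\right) = 3 - S - 2 N$)
$\left(-4 + Z{\left(4,1 \right)}\right) 11 K{\left(I,6 \right)} = \left(-4 + \left(-5 + 4\right)\right) 11 \left(3 - 7 - 12\right) = \left(-4 - 1\right) 11 \left(3 - 7 - 12\right) = \left(-5\right) 11 \left(-16\right) = \left(-55\right) \left(-16\right) = 880$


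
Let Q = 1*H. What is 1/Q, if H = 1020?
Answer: 1/1020 ≈ 0.00098039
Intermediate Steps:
Q = 1020 (Q = 1*1020 = 1020)
1/Q = 1/1020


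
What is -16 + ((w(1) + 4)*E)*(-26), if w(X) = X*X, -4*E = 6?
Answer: 179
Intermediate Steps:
E = -3/2 (E = -¼*6 = -3/2 ≈ -1.5000)
w(X) = X²
-16 + ((w(1) + 4)*E)*(-26) = -16 + ((1² + 4)*(-3/2))*(-26) = -16 + ((1 + 4)*(-3/2))*(-26) = -16 + (5*(-3/2))*(-26) = -16 - 15/2*(-26) = -16 + 195 = 179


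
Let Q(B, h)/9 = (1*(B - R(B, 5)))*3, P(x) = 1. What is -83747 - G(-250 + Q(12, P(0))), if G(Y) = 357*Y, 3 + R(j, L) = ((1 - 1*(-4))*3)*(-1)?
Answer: -283667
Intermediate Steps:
R(j, L) = -18 (R(j, L) = -3 + ((1 - 1*(-4))*3)*(-1) = -3 + ((1 + 4)*3)*(-1) = -3 + (5*3)*(-1) = -3 + 15*(-1) = -3 - 15 = -18)
Q(B, h) = 486 + 27*B (Q(B, h) = 9*((1*(B - 1*(-18)))*3) = 9*((1*(B + 18))*3) = 9*((1*(18 + B))*3) = 9*((18 + B)*3) = 9*(54 + 3*B) = 486 + 27*B)
-83747 - G(-250 + Q(12, P(0))) = -83747 - 357*(-250 + (486 + 27*12)) = -83747 - 357*(-250 + (486 + 324)) = -83747 - 357*(-250 + 810) = -83747 - 357*560 = -83747 - 1*199920 = -83747 - 199920 = -283667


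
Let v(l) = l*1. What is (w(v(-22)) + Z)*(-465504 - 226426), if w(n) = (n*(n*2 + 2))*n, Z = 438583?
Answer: -289403182150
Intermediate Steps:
v(l) = l
w(n) = n²*(2 + 2*n) (w(n) = (n*(2*n + 2))*n = (n*(2 + 2*n))*n = n²*(2 + 2*n))
(w(v(-22)) + Z)*(-465504 - 226426) = (2*(-22)²*(1 - 22) + 438583)*(-465504 - 226426) = (2*484*(-21) + 438583)*(-691930) = (-20328 + 438583)*(-691930) = 418255*(-691930) = -289403182150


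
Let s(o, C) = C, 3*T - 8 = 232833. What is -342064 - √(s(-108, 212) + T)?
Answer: -342064 - √700431/3 ≈ -3.4234e+5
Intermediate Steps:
T = 232841/3 (T = 8/3 + (⅓)*232833 = 8/3 + 77611 = 232841/3 ≈ 77614.)
-342064 - √(s(-108, 212) + T) = -342064 - √(212 + 232841/3) = -342064 - √(233477/3) = -342064 - √700431/3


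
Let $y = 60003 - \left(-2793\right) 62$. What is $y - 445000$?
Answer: $-211831$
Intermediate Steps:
$y = 233169$ ($y = 60003 - -173166 = 60003 + 173166 = 233169$)
$y - 445000 = 233169 - 445000 = -211831$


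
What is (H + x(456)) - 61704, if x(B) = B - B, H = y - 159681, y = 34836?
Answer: -186549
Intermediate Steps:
H = -124845 (H = 34836 - 159681 = -124845)
x(B) = 0
(H + x(456)) - 61704 = (-124845 + 0) - 61704 = -124845 - 61704 = -186549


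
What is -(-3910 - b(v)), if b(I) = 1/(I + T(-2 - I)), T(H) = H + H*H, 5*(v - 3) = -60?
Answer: 183771/47 ≈ 3910.0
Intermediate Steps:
v = -9 (v = 3 + (1/5)*(-60) = 3 - 12 = -9)
T(H) = H + H**2
b(I) = 1/(I + (-1 - I)*(-2 - I)) (b(I) = 1/(I + (-2 - I)*(1 + (-2 - I))) = 1/(I + (-2 - I)*(-1 - I)) = 1/(I + (-1 - I)*(-2 - I)))
-(-3910 - b(v)) = -(-3910 - 1/(-9 + (1 - 9)*(2 - 9))) = -(-3910 - 1/(-9 - 8*(-7))) = -(-3910 - 1/(-9 + 56)) = -(-3910 - 1/47) = -1*(-183771/47) = 183771/47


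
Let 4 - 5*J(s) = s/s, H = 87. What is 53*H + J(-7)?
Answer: 23058/5 ≈ 4611.6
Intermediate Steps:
J(s) = ⅗ (J(s) = ⅘ - s/(5*s) = ⅘ - ⅕*1 = ⅘ - ⅕ = ⅗)
53*H + J(-7) = 53*87 + ⅗ = 4611 + ⅗ = 23058/5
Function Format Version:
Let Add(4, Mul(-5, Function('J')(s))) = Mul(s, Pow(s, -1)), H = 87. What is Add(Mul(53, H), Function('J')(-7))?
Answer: Rational(23058, 5) ≈ 4611.6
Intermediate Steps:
Function('J')(s) = Rational(3, 5) (Function('J')(s) = Add(Rational(4, 5), Mul(Rational(-1, 5), Mul(s, Pow(s, -1)))) = Add(Rational(4, 5), Mul(Rational(-1, 5), 1)) = Add(Rational(4, 5), Rational(-1, 5)) = Rational(3, 5))
Add(Mul(53, H), Function('J')(-7)) = Add(Mul(53, 87), Rational(3, 5)) = Add(4611, Rational(3, 5)) = Rational(23058, 5)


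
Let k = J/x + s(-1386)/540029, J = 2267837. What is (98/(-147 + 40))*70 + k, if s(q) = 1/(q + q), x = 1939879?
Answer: -182781820656962083/2903922020513052 ≈ -62.943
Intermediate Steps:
s(q) = 1/(2*q)
k = 3394862153500877/2903922020513052 (k = 2267837/1939879 + ((½)/(-1386))/540029 = 2267837*(1/1939879) + ((½)*(-1/1386))*(1/540029) = 2267837/1939879 - 1/2772*1/540029 = 2267837/1939879 - 1/1496960388 = 3394862153500877/2903922020513052 ≈ 1.1691)
(98/(-147 + 40))*70 + k = (98/(-147 + 40))*70 + 3394862153500877/2903922020513052 = (98/(-107))*70 + 3394862153500877/2903922020513052 = -1/107*98*70 + 3394862153500877/2903922020513052 = -98/107*70 + 3394862153500877/2903922020513052 = -6860/107 + 3394862153500877/2903922020513052 = -182781820656962083/2903922020513052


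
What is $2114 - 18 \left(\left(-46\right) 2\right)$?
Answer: $3770$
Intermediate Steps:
$2114 - 18 \left(\left(-46\right) 2\right) = 2114 - -1656 = 2114 + 1656 = 3770$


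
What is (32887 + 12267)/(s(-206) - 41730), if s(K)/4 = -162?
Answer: -22577/21189 ≈ -1.0655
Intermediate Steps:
s(K) = -648 (s(K) = 4*(-162) = -648)
(32887 + 12267)/(s(-206) - 41730) = (32887 + 12267)/(-648 - 41730) = 45154/(-42378) = 45154*(-1/42378) = -22577/21189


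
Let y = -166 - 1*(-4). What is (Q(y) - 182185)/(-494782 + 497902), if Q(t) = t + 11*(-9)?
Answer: -91223/1560 ≈ -58.476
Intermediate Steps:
y = -162 (y = -166 + 4 = -162)
Q(t) = -99 + t (Q(t) = t - 99 = -99 + t)
(Q(y) - 182185)/(-494782 + 497902) = ((-99 - 162) - 182185)/(-494782 + 497902) = (-261 - 182185)/3120 = -182446*1/3120 = -91223/1560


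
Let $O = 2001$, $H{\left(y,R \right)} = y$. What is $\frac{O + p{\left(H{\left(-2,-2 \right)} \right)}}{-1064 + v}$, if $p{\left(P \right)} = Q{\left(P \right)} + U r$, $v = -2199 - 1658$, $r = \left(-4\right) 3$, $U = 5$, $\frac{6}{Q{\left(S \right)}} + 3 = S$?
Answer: $- \frac{9699}{24605} \approx -0.39419$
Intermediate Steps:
$Q{\left(S \right)} = \frac{6}{-3 + S}$
$r = -12$
$v = -3857$
$p{\left(P \right)} = -60 + \frac{6}{-3 + P}$ ($p{\left(P \right)} = \frac{6}{-3 + P} + 5 \left(-12\right) = \frac{6}{-3 + P} - 60 = -60 + \frac{6}{-3 + P}$)
$\frac{O + p{\left(H{\left(-2,-2 \right)} \right)}}{-1064 + v} = \frac{2001 + \frac{6 \left(31 - -20\right)}{-3 - 2}}{-1064 - 3857} = \frac{2001 + \frac{6 \left(31 + 20\right)}{-5}}{-4921} = \left(2001 + 6 \left(- \frac{1}{5}\right) 51\right) \left(- \frac{1}{4921}\right) = \left(2001 - \frac{306}{5}\right) \left(- \frac{1}{4921}\right) = \frac{9699}{5} \left(- \frac{1}{4921}\right) = - \frac{9699}{24605}$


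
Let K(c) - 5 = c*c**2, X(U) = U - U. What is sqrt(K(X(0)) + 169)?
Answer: sqrt(174) ≈ 13.191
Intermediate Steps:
X(U) = 0
K(c) = 5 + c**3 (K(c) = 5 + c*c**2 = 5 + c**3)
sqrt(K(X(0)) + 169) = sqrt((5 + 0**3) + 169) = sqrt((5 + 0) + 169) = sqrt(5 + 169) = sqrt(174)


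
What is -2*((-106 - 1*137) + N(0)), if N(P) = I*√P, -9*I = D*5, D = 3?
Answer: 486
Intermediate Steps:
I = -5/3 ≈ -1.6667
N(P) = -5*√P/3
-2*((-106 - 1*137) + N(0)) = -2*((-106 - 1*137) - 5*√0/3) = -2*((-106 - 137) - 5/3*0) = -2*(-243 + 0) = -2*(-243) = 486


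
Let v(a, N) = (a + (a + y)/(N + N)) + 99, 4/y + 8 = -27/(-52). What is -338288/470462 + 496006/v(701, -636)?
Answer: 19221767670512184/31017082846763 ≈ 619.72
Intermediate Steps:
y = -208/389 (y = 4/(-8 - 27/(-52)) = 4/(-8 - 27*(-1/52)) = 4/(-8 + 27/52) = 4/(-389/52) = 4*(-52/389) = -208/389 ≈ -0.53470)
v(a, N) = 99 + a + (-208/389 + a)/(2*N) (v(a, N) = (a + (a - 208/389)/(N + N)) + 99 = (a + (-208/389 + a)/((2*N))) + 99 = (a + (-208/389 + a)*(1/(2*N))) + 99 = (a + (-208/389 + a)/(2*N)) + 99 = 99 + a + (-208/389 + a)/(2*N))
-338288/470462 + 496006/v(701, -636) = -338288/470462 + 496006/(((-104/389 + (1/2)*701 - 636*(99 + 701))/(-636))) = -338288*1/470462 + 496006/((-(-104/389 + 701/2 - 636*800)/636)) = -169144/235231 + 496006/((-(-104/389 + 701/2 - 508800)/636)) = -169144/235231 + 496006/((-1/636*(-395573919/778))) = -169144/235231 + 496006/(131857973/164936) = -169144/235231 + 496006*(164936/131857973) = -169144/235231 + 81809245616/131857973 = 19221767670512184/31017082846763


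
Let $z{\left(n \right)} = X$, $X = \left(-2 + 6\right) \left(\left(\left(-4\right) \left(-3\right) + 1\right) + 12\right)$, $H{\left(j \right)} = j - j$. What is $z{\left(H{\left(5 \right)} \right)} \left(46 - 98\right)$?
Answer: $-5200$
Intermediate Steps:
$H{\left(j \right)} = 0$
$X = 100$ ($X = 4 \left(\left(12 + 1\right) + 12\right) = 4 \left(13 + 12\right) = 4 \cdot 25 = 100$)
$z{\left(n \right)} = 100$
$z{\left(H{\left(5 \right)} \right)} \left(46 - 98\right) = 100 \left(46 - 98\right) = 100 \left(-52\right) = -5200$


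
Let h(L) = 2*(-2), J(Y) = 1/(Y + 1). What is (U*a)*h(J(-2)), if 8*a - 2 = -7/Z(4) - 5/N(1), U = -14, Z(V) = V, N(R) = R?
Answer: -133/4 ≈ -33.250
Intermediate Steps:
J(Y) = 1/(1 + Y)
h(L) = -4
a = -19/32 (a = ¼ + (-7/4 - 5/1)/8 = ¼ + (-7*¼ - 5*1)/8 = ¼ + (-7/4 - 5)/8 = ¼ + (⅛)*(-27/4) = ¼ - 27/32 = -19/32 ≈ -0.59375)
(U*a)*h(J(-2)) = -14*(-19/32)*(-4) = (133/16)*(-4) = -133/4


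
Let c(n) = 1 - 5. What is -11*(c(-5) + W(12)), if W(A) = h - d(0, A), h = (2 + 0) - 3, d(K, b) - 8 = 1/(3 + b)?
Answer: 2156/15 ≈ 143.73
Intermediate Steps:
d(K, b) = 8 + 1/(3 + b)
h = -1 (h = 2 - 3 = -1)
c(n) = -4
W(A) = -1 - (25 + 8*A)/(3 + A)
-11*(c(-5) + W(12)) = -11*(-4 + (-28 - 9*12)/(3 + 12)) = -11*(-4 + (-28 - 108)/15) = -11*(-4 + (1/15)*(-136)) = -11*(-4 - 136/15) = -11*(-196/15) = 2156/15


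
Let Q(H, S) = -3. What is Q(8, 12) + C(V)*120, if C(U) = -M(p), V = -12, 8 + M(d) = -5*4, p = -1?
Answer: 3357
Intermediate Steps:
M(d) = -28 (M(d) = -8 - 5*4 = -8 - 20 = -28)
C(U) = 28 (C(U) = -1*(-28) = 28)
Q(8, 12) + C(V)*120 = -3 + 28*120 = -3 + 3360 = 3357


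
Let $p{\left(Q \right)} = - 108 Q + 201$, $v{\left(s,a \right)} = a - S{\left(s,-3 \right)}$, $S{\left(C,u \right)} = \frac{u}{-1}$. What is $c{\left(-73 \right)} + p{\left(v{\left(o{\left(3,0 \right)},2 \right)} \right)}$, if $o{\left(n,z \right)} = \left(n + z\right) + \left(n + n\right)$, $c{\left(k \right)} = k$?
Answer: $236$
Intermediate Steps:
$S{\left(C,u \right)} = - u$ ($S{\left(C,u \right)} = u \left(-1\right) = - u$)
$o{\left(n,z \right)} = z + 3 n$ ($o{\left(n,z \right)} = \left(n + z\right) + 2 n = z + 3 n$)
$v{\left(s,a \right)} = -3 + a$ ($v{\left(s,a \right)} = a - \left(-1\right) \left(-3\right) = a - 3 = -3 + a$)
$p{\left(Q \right)} = 201 - 108 Q$
$c{\left(-73 \right)} + p{\left(v{\left(o{\left(3,0 \right)},2 \right)} \right)} = -73 + \left(201 - 108 \left(-3 + 2\right)\right) = -73 + \left(201 - -108\right) = -73 + \left(201 + 108\right) = -73 + 309 = 236$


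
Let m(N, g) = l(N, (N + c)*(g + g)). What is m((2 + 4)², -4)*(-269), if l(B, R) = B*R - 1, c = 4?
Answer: 3099149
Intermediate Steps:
l(B, R) = -1 + B*R
m(N, g) = -1 + 2*N*g*(4 + N) (m(N, g) = -1 + N*((N + 4)*(g + g)) = -1 + N*((4 + N)*(2*g)) = -1 + N*(2*g*(4 + N)) = -1 + 2*N*g*(4 + N))
m((2 + 4)², -4)*(-269) = (-1 + 2*(2 + 4)²*(-4)*(4 + (2 + 4)²))*(-269) = (-1 + 2*6²*(-4)*(4 + 6²))*(-269) = (-1 + 2*36*(-4)*(4 + 36))*(-269) = (-1 + 2*36*(-4)*40)*(-269) = (-1 - 11520)*(-269) = -11521*(-269) = 3099149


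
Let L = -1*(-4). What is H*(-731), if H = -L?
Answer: 2924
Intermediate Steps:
L = 4
H = -4 (H = -1*4 = -4)
H*(-731) = -4*(-731) = 2924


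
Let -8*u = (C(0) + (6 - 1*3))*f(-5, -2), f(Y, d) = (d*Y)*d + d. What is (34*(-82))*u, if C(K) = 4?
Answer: -53669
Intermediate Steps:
f(Y, d) = d + Y*d**2 (f(Y, d) = (Y*d)*d + d = Y*d**2 + d = d + Y*d**2)
u = 77/4 (u = -(4 + (6 - 1*3))*(-2*(1 - 5*(-2)))/8 = -(4 + (6 - 3))*(-2*(1 + 10))/8 = -(4 + 3)*(-2*11)/8 = -7*(-22)/8 = -1/8*(-154) = 77/4 ≈ 19.250)
(34*(-82))*u = (34*(-82))*(77/4) = -2788*77/4 = -53669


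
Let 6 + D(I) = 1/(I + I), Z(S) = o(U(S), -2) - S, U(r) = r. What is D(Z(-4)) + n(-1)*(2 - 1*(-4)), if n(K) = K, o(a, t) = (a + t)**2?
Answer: -959/80 ≈ -11.988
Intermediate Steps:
Z(S) = (-2 + S)**2 - S (Z(S) = (S - 2)**2 - S = (-2 + S)**2 - S)
D(I) = -6 + 1/(2*I) (D(I) = -6 + 1/(I + I) = -6 + 1/(2*I))
D(Z(-4)) + n(-1)*(2 - 1*(-4)) = (-6 + 1/(2*((-2 - 4)**2 - 1*(-4)))) - (2 - 1*(-4)) = (-6 + 1/(2*((-6)**2 + 4))) - (2 + 4) = (-6 + 1/(2*(36 + 4))) - 1*6 = (-6 + (1/2)/40) - 6 = (-6 + (1/2)*(1/40)) - 6 = (-6 + 1/80) - 6 = -479/80 - 6 = -959/80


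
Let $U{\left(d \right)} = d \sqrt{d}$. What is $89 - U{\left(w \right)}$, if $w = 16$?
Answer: $25$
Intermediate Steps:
$U{\left(d \right)} = d^{\frac{3}{2}}$
$89 - U{\left(w \right)} = 89 - 16^{\frac{3}{2}} = 89 - 64 = 25$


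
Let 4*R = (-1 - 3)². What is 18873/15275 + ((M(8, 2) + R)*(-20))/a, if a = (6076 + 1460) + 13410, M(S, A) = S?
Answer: 65274643/53325025 ≈ 1.2241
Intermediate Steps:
R = 4 (R = (-1 - 3)²/4 = (¼)*(-4)² = (¼)*16 = 4)
a = 20946 (a = 7536 + 13410 = 20946)
18873/15275 + ((M(8, 2) + R)*(-20))/a = 18873/15275 + ((8 + 4)*(-20))/20946 = 18873*(1/15275) + (12*(-20))*(1/20946) = 18873/15275 - 240*1/20946 = 18873/15275 - 40/3491 = 65274643/53325025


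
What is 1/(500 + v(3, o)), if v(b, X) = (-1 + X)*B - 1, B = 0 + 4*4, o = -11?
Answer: 1/307 ≈ 0.0032573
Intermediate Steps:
B = 16 (B = 0 + 16 = 16)
v(b, X) = -17 + 16*X (v(b, X) = (-1 + X)*16 - 1 = (-16 + 16*X) - 1 = -17 + 16*X)
1/(500 + v(3, o)) = 1/(500 + (-17 + 16*(-11))) = 1/(500 + (-17 - 176)) = 1/(500 - 193) = 1/307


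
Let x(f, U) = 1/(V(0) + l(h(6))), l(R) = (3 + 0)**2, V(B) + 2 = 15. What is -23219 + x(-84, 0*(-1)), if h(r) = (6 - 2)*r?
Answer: -510817/22 ≈ -23219.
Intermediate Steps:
V(B) = 13 (V(B) = -2 + 15 = 13)
h(r) = 4*r
l(R) = 9 (l(R) = 3**2 = 9)
x(f, U) = 1/22 (x(f, U) = 1/(13 + 9) = 1/22)
-23219 + x(-84, 0*(-1)) = -23219 + 1/22 = -510817/22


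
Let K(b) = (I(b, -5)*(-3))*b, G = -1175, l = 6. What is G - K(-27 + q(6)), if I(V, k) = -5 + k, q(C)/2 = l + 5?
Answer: -1025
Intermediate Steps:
q(C) = 22 (q(C) = 2*(6 + 5) = 2*11 = 22)
K(b) = 30*b (K(b) = ((-5 - 5)*(-3))*b = (-10*(-3))*b = 30*b)
G - K(-27 + q(6)) = -1175 - 30*(-27 + 22) = -1175 - 30*(-5) = -1175 - 1*(-150) = -1175 + 150 = -1025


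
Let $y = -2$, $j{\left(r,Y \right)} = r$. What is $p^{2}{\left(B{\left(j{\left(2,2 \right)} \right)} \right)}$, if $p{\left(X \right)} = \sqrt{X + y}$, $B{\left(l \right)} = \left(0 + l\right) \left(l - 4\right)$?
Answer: $-6$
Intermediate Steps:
$B{\left(l \right)} = l \left(-4 + l\right)$
$p{\left(X \right)} = \sqrt{-2 + X}$ ($p{\left(X \right)} = \sqrt{X - 2} = \sqrt{-2 + X}$)
$p^{2}{\left(B{\left(j{\left(2,2 \right)} \right)} \right)} = \left(\sqrt{-2 + 2 \left(-4 + 2\right)}\right)^{2} = \left(\sqrt{-2 + 2 \left(-2\right)}\right)^{2} = \left(\sqrt{-2 - 4}\right)^{2} = \left(\sqrt{-6}\right)^{2} = \left(i \sqrt{6}\right)^{2} = -6$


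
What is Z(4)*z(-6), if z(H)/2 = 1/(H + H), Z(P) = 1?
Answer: -⅙ ≈ -0.16667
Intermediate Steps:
z(H) = 1/H (z(H) = 2/(H + H) = 2/((2*H)) = 2*(1/(2*H)) = 1/H)
Z(4)*z(-6) = 1/(-6) = 1*(-⅙) = -⅙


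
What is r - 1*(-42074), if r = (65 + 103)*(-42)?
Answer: 35018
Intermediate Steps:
r = -7056 (r = 168*(-42) = -7056)
r - 1*(-42074) = -7056 - 1*(-42074) = -7056 + 42074 = 35018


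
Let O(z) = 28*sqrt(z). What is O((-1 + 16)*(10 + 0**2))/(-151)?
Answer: -140*sqrt(6)/151 ≈ -2.2710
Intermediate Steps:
O((-1 + 16)*(10 + 0**2))/(-151) = (28*sqrt((-1 + 16)*(10 + 0**2)))/(-151) = (28*sqrt(15*(10 + 0)))*(-1/151) = (28*sqrt(15*10))*(-1/151) = (28*sqrt(150))*(-1/151) = (28*(5*sqrt(6)))*(-1/151) = (140*sqrt(6))*(-1/151) = -140*sqrt(6)/151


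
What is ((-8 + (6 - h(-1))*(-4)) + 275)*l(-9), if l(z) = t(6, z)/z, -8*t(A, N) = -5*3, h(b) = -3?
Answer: -385/8 ≈ -48.125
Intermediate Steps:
t(A, N) = 15/8 (t(A, N) = -(-5)*3/8 = -⅛*(-15) = 15/8)
l(z) = 15/(8*z)
((-8 + (6 - h(-1))*(-4)) + 275)*l(-9) = ((-8 + (6 - 1*(-3))*(-4)) + 275)*((15/8)/(-9)) = ((-8 + (6 + 3)*(-4)) + 275)*((15/8)*(-⅑)) = ((-8 + 9*(-4)) + 275)*(-5/24) = ((-8 - 36) + 275)*(-5/24) = (-44 + 275)*(-5/24) = 231*(-5/24) = -385/8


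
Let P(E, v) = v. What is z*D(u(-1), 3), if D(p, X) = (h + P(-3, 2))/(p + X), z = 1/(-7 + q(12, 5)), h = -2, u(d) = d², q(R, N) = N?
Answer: 0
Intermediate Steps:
z = -½ (z = 1/(-7 + 5) = 1/(-2) = -½ ≈ -0.50000)
D(p, X) = 0 (D(p, X) = (-2 + 2)/(p + X) = 0/(X + p) = 0)
z*D(u(-1), 3) = -½*0 = 0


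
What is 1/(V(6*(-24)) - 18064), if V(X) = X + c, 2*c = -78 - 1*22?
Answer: -1/18258 ≈ -5.4770e-5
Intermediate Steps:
c = -50 (c = (-78 - 1*22)/2 = (-78 - 22)/2 = (½)*(-100) = -50)
V(X) = -50 + X (V(X) = X - 50 = -50 + X)
1/(V(6*(-24)) - 18064) = 1/((-50 + 6*(-24)) - 18064) = 1/((-50 - 144) - 18064) = 1/(-194 - 18064) = 1/(-18258) = -1/18258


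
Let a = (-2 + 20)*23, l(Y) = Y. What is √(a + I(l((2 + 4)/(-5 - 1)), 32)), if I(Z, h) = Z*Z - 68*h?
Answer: I*√1761 ≈ 41.964*I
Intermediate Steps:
I(Z, h) = Z² - 68*h
a = 414 (a = 18*23 = 414)
√(a + I(l((2 + 4)/(-5 - 1)), 32)) = √(414 + (((2 + 4)/(-5 - 1))² - 68*32)) = √(414 + ((6/(-6))² - 2176)) = √(414 + ((6*(-⅙))² - 2176)) = √(414 + ((-1)² - 2176)) = √(414 + (1 - 2176)) = √(414 - 2175) = √(-1761) = I*√1761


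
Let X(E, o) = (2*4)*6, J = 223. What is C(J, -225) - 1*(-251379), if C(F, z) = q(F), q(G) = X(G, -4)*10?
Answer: 251859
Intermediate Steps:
X(E, o) = 48 (X(E, o) = 8*6 = 48)
q(G) = 480 (q(G) = 48*10 = 480)
C(F, z) = 480
C(J, -225) - 1*(-251379) = 480 - 1*(-251379) = 480 + 251379 = 251859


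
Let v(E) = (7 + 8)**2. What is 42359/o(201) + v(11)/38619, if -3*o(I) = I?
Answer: -181760794/287497 ≈ -632.22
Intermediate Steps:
v(E) = 225 (v(E) = 15**2 = 225)
o(I) = -I/3
42359/o(201) + v(11)/38619 = 42359/((-1/3*201)) + 225/38619 = 42359/(-67) + 225*(1/38619) = 42359*(-1/67) + 25/4291 = -42359/67 + 25/4291 = -181760794/287497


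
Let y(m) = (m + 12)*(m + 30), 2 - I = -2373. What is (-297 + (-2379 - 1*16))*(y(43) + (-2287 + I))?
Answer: -11045276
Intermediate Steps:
I = 2375 (I = 2 - 1*(-2373) = 2 + 2373 = 2375)
y(m) = (12 + m)*(30 + m)
(-297 + (-2379 - 1*16))*(y(43) + (-2287 + I)) = (-297 + (-2379 - 1*16))*((360 + 43² + 42*43) + (-2287 + 2375)) = (-297 + (-2379 - 16))*((360 + 1849 + 1806) + 88) = (-297 - 2395)*(4015 + 88) = -2692*4103 = -11045276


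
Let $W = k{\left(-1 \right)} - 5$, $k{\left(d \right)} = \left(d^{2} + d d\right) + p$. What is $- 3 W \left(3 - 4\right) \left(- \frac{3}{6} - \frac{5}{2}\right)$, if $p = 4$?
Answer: $-9$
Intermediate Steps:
$k{\left(d \right)} = 4 + 2 d^{2}$ ($k{\left(d \right)} = \left(d^{2} + d d\right) + 4 = \left(d^{2} + d^{2}\right) + 4 = 2 d^{2} + 4 = 4 + 2 d^{2}$)
$W = 1$ ($W = \left(4 + 2 \left(-1\right)^{2}\right) - 5 = \left(4 + 2 \cdot 1\right) - 5 = \left(4 + 2\right) - 5 = 6 - 5 = 1$)
$- 3 W \left(3 - 4\right) \left(- \frac{3}{6} - \frac{5}{2}\right) = \left(-3\right) 1 \left(3 - 4\right) \left(- \frac{3}{6} - \frac{5}{2}\right) = - 3 \left(- (\left(-3\right) \frac{1}{6} - \frac{5}{2})\right) = - 3 \left(- (- \frac{1}{2} - \frac{5}{2})\right) = - 3 \left(\left(-1\right) \left(-3\right)\right) = \left(-3\right) 3 = -9$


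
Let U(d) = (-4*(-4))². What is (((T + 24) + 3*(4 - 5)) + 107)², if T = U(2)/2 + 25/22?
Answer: 32001649/484 ≈ 66119.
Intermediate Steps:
U(d) = 256 (U(d) = 16² = 256)
T = 2841/22 (T = 256/2 + 25/22 = 256*(½) + 25*(1/22) = 128 + 25/22 = 2841/22 ≈ 129.14)
(((T + 24) + 3*(4 - 5)) + 107)² = (((2841/22 + 24) + 3*(4 - 5)) + 107)² = ((3369/22 + 3*(-1)) + 107)² = ((3369/22 - 3) + 107)² = (3303/22 + 107)² = (5657/22)² = 32001649/484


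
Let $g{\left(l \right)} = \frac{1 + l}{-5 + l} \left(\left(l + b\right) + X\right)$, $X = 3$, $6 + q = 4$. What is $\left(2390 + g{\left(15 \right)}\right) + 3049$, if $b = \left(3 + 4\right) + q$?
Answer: $\frac{27379}{5} \approx 5475.8$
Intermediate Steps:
$q = -2$ ($q = -6 + 4 = -2$)
$b = 5$ ($b = \left(3 + 4\right) - 2 = 7 - 2 = 5$)
$g{\left(l \right)} = \frac{\left(1 + l\right) \left(8 + l\right)}{-5 + l}$ ($g{\left(l \right)} = \frac{1 + l}{-5 + l} \left(\left(l + 5\right) + 3\right) = \frac{1 + l}{-5 + l} \left(\left(5 + l\right) + 3\right) = \frac{1 + l}{-5 + l} \left(8 + l\right) = \frac{\left(1 + l\right) \left(8 + l\right)}{-5 + l}$)
$\left(2390 + g{\left(15 \right)}\right) + 3049 = \left(2390 + \frac{8 + 15^{2} + 9 \cdot 15}{-5 + 15}\right) + 3049 = \left(2390 + \frac{8 + 225 + 135}{10}\right) + 3049 = \left(2390 + \frac{1}{10} \cdot 368\right) + 3049 = \left(2390 + \frac{184}{5}\right) + 3049 = \frac{12134}{5} + 3049 = \frac{27379}{5}$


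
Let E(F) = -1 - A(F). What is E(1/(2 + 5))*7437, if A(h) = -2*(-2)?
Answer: -37185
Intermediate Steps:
A(h) = 4
E(F) = -5 (E(F) = -1 - 1*4 = -1 - 4 = -5)
E(1/(2 + 5))*7437 = -5*7437 = -37185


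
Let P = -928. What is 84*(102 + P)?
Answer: -69384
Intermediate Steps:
84*(102 + P) = 84*(102 - 928) = 84*(-826) = -69384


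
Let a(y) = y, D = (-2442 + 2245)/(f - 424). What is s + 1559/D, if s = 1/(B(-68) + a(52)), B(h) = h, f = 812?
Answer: -9678469/3152 ≈ -3070.6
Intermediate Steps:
D = -197/388 (D = (-2442 + 2245)/(812 - 424) = -197/388 ≈ -0.50773)
s = -1/16 (s = 1/(-68 + 52) = 1/(-16) = -1/16 ≈ -0.062500)
s + 1559/D = -1/16 + 1559/(-197/388) = -1/16 + 1559*(-388/197) = -1/16 - 604892/197 = -9678469/3152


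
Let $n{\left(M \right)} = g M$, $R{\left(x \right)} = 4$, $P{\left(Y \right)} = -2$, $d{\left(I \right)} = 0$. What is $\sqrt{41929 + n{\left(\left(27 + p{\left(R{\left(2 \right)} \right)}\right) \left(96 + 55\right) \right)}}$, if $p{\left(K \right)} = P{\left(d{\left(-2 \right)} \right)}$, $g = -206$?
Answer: $i \sqrt{735721} \approx 857.74 i$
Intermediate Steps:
$p{\left(K \right)} = -2$
$n{\left(M \right)} = - 206 M$
$\sqrt{41929 + n{\left(\left(27 + p{\left(R{\left(2 \right)} \right)}\right) \left(96 + 55\right) \right)}} = \sqrt{41929 - 206 \left(27 - 2\right) \left(96 + 55\right)} = \sqrt{41929 - 206 \cdot 25 \cdot 151} = \sqrt{41929 - 777650} = \sqrt{-735721} = i \sqrt{735721}$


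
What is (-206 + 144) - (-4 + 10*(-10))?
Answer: 42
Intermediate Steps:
(-206 + 144) - (-4 + 10*(-10)) = -62 - (-4 - 100) = -62 - 1*(-104) = -62 + 104 = 42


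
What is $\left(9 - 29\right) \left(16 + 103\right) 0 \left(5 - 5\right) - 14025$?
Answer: $-14025$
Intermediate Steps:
$\left(9 - 29\right) \left(16 + 103\right) 0 \left(5 - 5\right) - 14025 = \left(-20\right) 119 \cdot 0 \cdot 0 - 14025 = \left(-2380\right) 0 - 14025 = 0 - 14025 = -14025$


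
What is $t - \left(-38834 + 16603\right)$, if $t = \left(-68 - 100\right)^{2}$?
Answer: $50455$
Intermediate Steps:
$t = 28224$ ($t = \left(-68 - 100\right)^{2} = \left(-168\right)^{2} = 28224$)
$t - \left(-38834 + 16603\right) = 28224 - \left(-38834 + 16603\right) = 28224 - -22231 = 28224 + 22231 = 50455$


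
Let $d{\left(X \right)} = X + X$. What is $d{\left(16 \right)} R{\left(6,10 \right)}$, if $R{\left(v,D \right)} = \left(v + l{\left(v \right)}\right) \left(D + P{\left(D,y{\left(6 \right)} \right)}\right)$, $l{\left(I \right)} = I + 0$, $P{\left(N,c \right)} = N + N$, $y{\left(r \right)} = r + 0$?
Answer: $11520$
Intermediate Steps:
$d{\left(X \right)} = 2 X$
$y{\left(r \right)} = r$
$P{\left(N,c \right)} = 2 N$
$l{\left(I \right)} = I$
$R{\left(v,D \right)} = 6 D v$ ($R{\left(v,D \right)} = \left(v + v\right) \left(D + 2 D\right) = 2 v 3 D = 6 D v$)
$d{\left(16 \right)} R{\left(6,10 \right)} = 2 \cdot 16 \cdot 6 \cdot 10 \cdot 6 = 32 \cdot 360 = 11520$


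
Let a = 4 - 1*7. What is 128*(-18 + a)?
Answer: -2688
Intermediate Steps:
a = -3 (a = 4 - 7 = -3)
128*(-18 + a) = 128*(-18 - 3) = 128*(-21) = -2688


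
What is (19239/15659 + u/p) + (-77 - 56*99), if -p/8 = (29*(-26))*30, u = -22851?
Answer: -5308279274603/944550880 ≈ -5619.9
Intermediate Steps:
p = 180960 (p = -8*29*(-26)*30 = -(-6032)*30 = -8*(-22620) = 180960)
(19239/15659 + u/p) + (-77 - 56*99) = (19239/15659 - 22851/180960) + (-77 - 56*99) = (19239*(1/15659) - 22851*1/180960) + (-77 - 5544) = (19239/15659 - 7617/60320) - 5621 = 1041221877/944550880 - 5621 = -5308279274603/944550880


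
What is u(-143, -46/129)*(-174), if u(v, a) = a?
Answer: 2668/43 ≈ 62.047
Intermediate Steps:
u(-143, -46/129)*(-174) = -46/129*(-174) = 2668/43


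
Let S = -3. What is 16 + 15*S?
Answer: -29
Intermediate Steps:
16 + 15*S = 16 + 15*(-3) = 16 - 45 = -29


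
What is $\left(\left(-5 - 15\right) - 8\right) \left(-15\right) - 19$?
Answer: $401$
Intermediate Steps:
$\left(\left(-5 - 15\right) - 8\right) \left(-15\right) - 19 = \left(-20 - 8\right) \left(-15\right) - 19 = \left(-28\right) \left(-15\right) - 19 = 420 - 19 = 401$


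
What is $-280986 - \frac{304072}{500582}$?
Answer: $- \frac{70328418962}{250291} \approx -2.8099 \cdot 10^{5}$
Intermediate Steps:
$-280986 - \frac{304072}{500582} = -280986 - 304072 \cdot \frac{1}{500582} = -280986 - \frac{152036}{250291} = - \frac{70328418962}{250291}$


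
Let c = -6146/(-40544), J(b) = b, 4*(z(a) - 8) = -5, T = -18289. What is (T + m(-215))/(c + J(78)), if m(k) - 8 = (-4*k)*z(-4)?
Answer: -36130496/226327 ≈ -159.64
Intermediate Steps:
z(a) = 27/4 (z(a) = 8 + (1/4)*(-5) = 8 - 5/4 = 27/4)
m(k) = 8 - 27*k (m(k) = 8 - 4*k*(27/4) = 8 - 27*k)
c = 439/2896 (c = -6146*(-1/40544) = 439/2896 ≈ 0.15159)
(T + m(-215))/(c + J(78)) = (-18289 + (8 - 27*(-215)))/(439/2896 + 78) = (-18289 + (8 + 5805))/(226327/2896) = (-18289 + 5813)*(2896/226327) = -12476*2896/226327 = -36130496/226327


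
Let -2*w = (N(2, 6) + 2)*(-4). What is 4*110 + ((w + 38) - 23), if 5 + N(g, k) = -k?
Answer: 437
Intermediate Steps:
N(g, k) = -5 - k
w = -18 (w = -((-5 - 1*6) + 2)*(-4)/2 = -((-5 - 6) + 2)*(-4)/2 = -(-11 + 2)*(-4)/2 = -(-9)*(-4)/2 = -½*36 = -18)
4*110 + ((w + 38) - 23) = 4*110 + ((-18 + 38) - 23) = 440 + (20 - 23) = 440 - 3 = 437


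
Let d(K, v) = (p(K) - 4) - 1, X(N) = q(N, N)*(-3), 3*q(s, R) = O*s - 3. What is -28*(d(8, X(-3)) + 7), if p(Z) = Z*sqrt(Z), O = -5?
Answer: -56 - 448*sqrt(2) ≈ -689.57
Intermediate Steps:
q(s, R) = -1 - 5*s/3 (q(s, R) = (-5*s - 3)/3 = (-3 - 5*s)/3 = -1 - 5*s/3)
p(Z) = Z**(3/2)
X(N) = 3 + 5*N (X(N) = (-1 - 5*N/3)*(-3) = 3 + 5*N)
d(K, v) = -5 + K**(3/2) (d(K, v) = (K**(3/2) - 4) - 1 = (-4 + K**(3/2)) - 1 = -5 + K**(3/2))
-28*(d(8, X(-3)) + 7) = -28*((-5 + 8**(3/2)) + 7) = -28*((-5 + 16*sqrt(2)) + 7) = -28*(2 + 16*sqrt(2)) = -56 - 448*sqrt(2)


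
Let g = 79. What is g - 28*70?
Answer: -1881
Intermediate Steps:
g - 28*70 = 79 - 28*70 = 79 - 1960 = -1881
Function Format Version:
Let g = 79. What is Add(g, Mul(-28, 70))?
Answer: -1881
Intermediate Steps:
Add(g, Mul(-28, 70)) = Add(79, Mul(-28, 70)) = Add(79, -1960) = -1881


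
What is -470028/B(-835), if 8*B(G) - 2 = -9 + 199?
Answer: -39169/2 ≈ -19585.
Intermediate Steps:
B(G) = 24 (B(G) = ¼ + (-9 + 199)/8 = ¼ + (⅛)*190 = ¼ + 95/4 = 24)
-470028/B(-835) = -470028/24 = -470028*1/24 = -39169/2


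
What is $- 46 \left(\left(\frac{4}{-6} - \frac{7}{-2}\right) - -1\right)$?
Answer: $- \frac{529}{3} \approx -176.33$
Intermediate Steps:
$- 46 \left(\left(\frac{4}{-6} - \frac{7}{-2}\right) - -1\right) = - 46 \left(\left(4 \left(- \frac{1}{6}\right) - - \frac{7}{2}\right) + \left(-5 + 6\right)\right) = - 46 \left(\left(- \frac{2}{3} + \frac{7}{2}\right) + 1\right) = - 46 \left(\frac{17}{6} + 1\right) = \left(-46\right) \frac{23}{6} = - \frac{529}{3}$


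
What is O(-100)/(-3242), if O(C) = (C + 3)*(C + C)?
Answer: -9700/1621 ≈ -5.9840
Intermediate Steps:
O(C) = 2*C*(3 + C) (O(C) = (3 + C)*(2*C) = 2*C*(3 + C))
O(-100)/(-3242) = (2*(-100)*(3 - 100))/(-3242) = (2*(-100)*(-97))*(-1/3242) = 19400*(-1/3242) = -9700/1621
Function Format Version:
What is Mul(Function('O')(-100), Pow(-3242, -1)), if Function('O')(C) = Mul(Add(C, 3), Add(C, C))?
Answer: Rational(-9700, 1621) ≈ -5.9840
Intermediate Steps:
Function('O')(C) = Mul(2, C, Add(3, C)) (Function('O')(C) = Mul(Add(3, C), Mul(2, C)) = Mul(2, C, Add(3, C)))
Mul(Function('O')(-100), Pow(-3242, -1)) = Mul(Mul(2, -100, Add(3, -100)), Pow(-3242, -1)) = Mul(Mul(2, -100, -97), Rational(-1, 3242)) = Mul(19400, Rational(-1, 3242)) = Rational(-9700, 1621)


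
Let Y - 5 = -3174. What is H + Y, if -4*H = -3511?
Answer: -9165/4 ≈ -2291.3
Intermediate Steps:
Y = -3169 (Y = 5 - 3174 = -3169)
H = 3511/4 (H = -1/4*(-3511) = 3511/4 ≈ 877.75)
H + Y = 3511/4 - 3169 = -9165/4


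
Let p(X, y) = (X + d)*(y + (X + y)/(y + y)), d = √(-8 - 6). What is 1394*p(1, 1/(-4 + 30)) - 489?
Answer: 238987/13 + 245344*I*√14/13 ≈ 18384.0 + 70615.0*I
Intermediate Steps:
d = I*√14 (d = √(-14) = I*√14 ≈ 3.7417*I)
p(X, y) = (X + I*√14)*(y + (X + y)/(2*y)) (p(X, y) = (X + I*√14)*(y + (X + y)/(y + y)) = (X + I*√14)*(y + (X + y)/((2*y))) = (X + I*√14)*(y + (X + y)*(1/(2*y))) = (X + I*√14)*(y + (X + y)/(2*y)))
1394*p(1, 1/(-4 + 30)) - 489 = 1394*((1² + (1 + I*√14 + 2*1/(-4 + 30) + 2*I*√14/(-4 + 30))/(-4 + 30) + I*1*√14)/(2*(1/(-4 + 30)))) - 489 = 1394*((1 + (1 + I*√14 + 2*1/26 + 2*I*√14/26)/26 + I*√14)/(2*(1/26))) - 489 = 1394*((1 + (1 + I*√14 + 2*1*(1/26) + 2*I*(1/26)*√14)/26 + I*√14)/(2*(1/26))) - 489 = 1394*((½)*26*(1 + (1 + I*√14 + 1/13 + I*√14/13)/26 + I*√14)) - 489 = 1394*((½)*26*(1 + (14/13 + 14*I*√14/13)/26 + I*√14)) - 489 = 1394*((½)*26*(1 + (7/169 + 7*I*√14/169) + I*√14)) - 489 = 1394*((½)*26*(176/169 + 176*I*√14/169)) - 489 = 1394*(176/13 + 176*I*√14/13) - 489 = (245344/13 + 245344*I*√14/13) - 489 = 238987/13 + 245344*I*√14/13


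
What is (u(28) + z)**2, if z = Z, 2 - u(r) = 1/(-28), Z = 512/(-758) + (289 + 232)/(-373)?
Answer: 20908292409/15667948892176 ≈ 0.0013345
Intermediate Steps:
Z = -292947/141367 (Z = 512*(-1/758) + 521*(-1/373) = -256/379 - 521/373 = -292947/141367 ≈ -2.0722)
u(r) = 57/28 (u(r) = 2 - 1/(-28) = 2 - 1*(-1/28) = 2 + 1/28 = 57/28)
z = -292947/141367 ≈ -2.0722
(u(28) + z)**2 = (57/28 - 292947/141367)**2 = (-144597/3958276)**2 = 20908292409/15667948892176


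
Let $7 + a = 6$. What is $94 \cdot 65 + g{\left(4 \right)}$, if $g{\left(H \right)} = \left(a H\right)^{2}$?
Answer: $6126$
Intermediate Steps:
$a = -1$ ($a = -7 + 6 = -1$)
$g{\left(H \right)} = H^{2}$ ($g{\left(H \right)} = \left(- H\right)^{2} = H^{2}$)
$94 \cdot 65 + g{\left(4 \right)} = 94 \cdot 65 + 4^{2} = 6110 + 16 = 6126$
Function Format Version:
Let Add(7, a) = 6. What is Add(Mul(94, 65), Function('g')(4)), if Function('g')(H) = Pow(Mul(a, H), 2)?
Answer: 6126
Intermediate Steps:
a = -1 (a = Add(-7, 6) = -1)
Function('g')(H) = Pow(H, 2) (Function('g')(H) = Pow(Mul(-1, H), 2) = Pow(H, 2))
Add(Mul(94, 65), Function('g')(4)) = Add(Mul(94, 65), Pow(4, 2)) = Add(6110, 16) = 6126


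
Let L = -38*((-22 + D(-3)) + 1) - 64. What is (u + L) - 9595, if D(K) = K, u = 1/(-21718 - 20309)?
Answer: -367610170/42027 ≈ -8747.0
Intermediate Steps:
u = -1/42027 (u = 1/(-42027) = -1/42027 ≈ -2.3794e-5)
L = 848 (L = -38*((-22 - 3) + 1) - 64 = -38*(-25 + 1) - 64 = -38*(-24) - 64 = 912 - 64 = 848)
(u + L) - 9595 = (-1/42027 + 848) - 9595 = 35638895/42027 - 9595 = -367610170/42027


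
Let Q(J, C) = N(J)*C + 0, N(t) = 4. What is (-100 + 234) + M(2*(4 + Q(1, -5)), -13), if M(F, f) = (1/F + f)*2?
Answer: 1727/16 ≈ 107.94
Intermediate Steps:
Q(J, C) = 4*C (Q(J, C) = 4*C + 0 = 4*C)
M(F, f) = 2*f + 2/F (M(F, f) = (f + 1/F)*2 = 2*f + 2/F)
(-100 + 234) + M(2*(4 + Q(1, -5)), -13) = (-100 + 234) + (2*(-13) + 2/((2*(4 + 4*(-5))))) = 134 + (-26 + 2/((2*(4 - 20)))) = 134 + (-26 + 2/((2*(-16)))) = 134 + (-26 + 2/(-32)) = 134 + (-26 + 2*(-1/32)) = 134 + (-26 - 1/16) = 134 - 417/16 = 1727/16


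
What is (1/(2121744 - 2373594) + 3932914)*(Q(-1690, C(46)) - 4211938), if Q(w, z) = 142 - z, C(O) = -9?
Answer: -1390597839010442171/83950 ≈ -1.6565e+13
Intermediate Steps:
(1/(2121744 - 2373594) + 3932914)*(Q(-1690, C(46)) - 4211938) = (1/(2121744 - 2373594) + 3932914)*((142 - 1*(-9)) - 4211938) = (1/(-251850) + 3932914)*((142 + 9) - 4211938) = (-1/251850 + 3932914)*(151 - 4211938) = (990504390899/251850)*(-4211787) = -1390597839010442171/83950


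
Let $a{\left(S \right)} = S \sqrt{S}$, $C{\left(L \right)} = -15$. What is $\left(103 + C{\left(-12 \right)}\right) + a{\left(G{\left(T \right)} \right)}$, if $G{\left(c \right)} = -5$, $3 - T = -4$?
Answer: $88 - 5 i \sqrt{5} \approx 88.0 - 11.18 i$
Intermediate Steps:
$T = 7$ ($T = 3 - -4 = 3 + 4 = 7$)
$a{\left(S \right)} = S^{\frac{3}{2}}$
$\left(103 + C{\left(-12 \right)}\right) + a{\left(G{\left(T \right)} \right)} = \left(103 - 15\right) + \left(-5\right)^{\frac{3}{2}} = 88 - 5 i \sqrt{5}$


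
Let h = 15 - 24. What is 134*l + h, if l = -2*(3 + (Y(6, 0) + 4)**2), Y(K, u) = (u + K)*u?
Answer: -5101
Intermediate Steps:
h = -9
Y(K, u) = u*(K + u) (Y(K, u) = (K + u)*u = u*(K + u))
l = -38 (l = -2*(3 + (0*(6 + 0) + 4)**2) = -2*(3 + (0*6 + 4)**2) = -2*(3 + (0 + 4)**2) = -2*(3 + 4**2) = -2*(3 + 16) = -2*19 = -38)
134*l + h = 134*(-38) - 9 = -5092 - 9 = -5101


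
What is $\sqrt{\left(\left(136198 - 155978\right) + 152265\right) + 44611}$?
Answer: $2 \sqrt{44274} \approx 420.83$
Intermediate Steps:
$\sqrt{\left(\left(136198 - 155978\right) + 152265\right) + 44611} = \sqrt{\left(-19780 + 152265\right) + 44611} = \sqrt{132485 + 44611} = \sqrt{177096} = 2 \sqrt{44274}$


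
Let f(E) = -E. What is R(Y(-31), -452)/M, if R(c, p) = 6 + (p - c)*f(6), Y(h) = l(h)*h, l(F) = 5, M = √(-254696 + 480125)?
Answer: 596*√225429/75143 ≈ 3.7658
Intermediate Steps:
M = √225429 ≈ 474.79
Y(h) = 5*h
R(c, p) = 6 - 6*p + 6*c (R(c, p) = 6 + (p - c)*(-1*6) = 6 + (p - c)*(-6) = 6 + (-6*p + 6*c) = 6 - 6*p + 6*c)
R(Y(-31), -452)/M = (6 - 6*(-452) + 6*(5*(-31)))/(√225429) = (6 + 2712 + 6*(-155))*(√225429/225429) = (6 + 2712 - 930)*(√225429/225429) = 1788*(√225429/225429) = 596*√225429/75143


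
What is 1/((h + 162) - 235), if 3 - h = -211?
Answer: 1/141 ≈ 0.0070922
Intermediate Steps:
h = 214 (h = 3 - 1*(-211) = 3 + 211 = 214)
1/((h + 162) - 235) = 1/((214 + 162) - 235) = 1/(376 - 235) = 1/141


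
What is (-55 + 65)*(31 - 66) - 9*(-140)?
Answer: 910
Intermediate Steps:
(-55 + 65)*(31 - 66) - 9*(-140) = 10*(-35) + 1260 = -350 + 1260 = 910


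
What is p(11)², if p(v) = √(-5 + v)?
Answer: 6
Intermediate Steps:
p(11)² = (√(-5 + 11))² = (√6)² = 6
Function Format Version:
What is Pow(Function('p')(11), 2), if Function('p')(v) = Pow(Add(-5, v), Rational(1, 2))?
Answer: 6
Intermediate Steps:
Pow(Function('p')(11), 2) = Pow(Pow(Add(-5, 11), Rational(1, 2)), 2) = Pow(Pow(6, Rational(1, 2)), 2) = 6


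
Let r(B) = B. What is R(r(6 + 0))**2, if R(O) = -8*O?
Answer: 2304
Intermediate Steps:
R(r(6 + 0))**2 = (-8*(6 + 0))**2 = (-8*6)**2 = (-48)**2 = 2304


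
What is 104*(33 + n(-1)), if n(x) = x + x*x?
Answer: 3432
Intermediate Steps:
n(x) = x + x**2
104*(33 + n(-1)) = 104*(33 - (1 - 1)) = 104*(33 - 1*0) = 104*(33 + 0) = 104*33 = 3432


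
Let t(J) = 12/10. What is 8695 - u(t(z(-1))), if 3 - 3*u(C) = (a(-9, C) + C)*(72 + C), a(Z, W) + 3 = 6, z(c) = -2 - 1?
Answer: 219912/25 ≈ 8796.5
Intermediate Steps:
z(c) = -3
a(Z, W) = 3 (a(Z, W) = -3 + 6 = 3)
t(J) = 6/5 (t(J) = 12*(⅒) = 6/5)
u(C) = 1 - (3 + C)*(72 + C)/3
8695 - u(t(z(-1))) = 8695 - (-71 - 25*6/5 - (6/5)²/3) = 8695 - (-71 - 30 - ⅓*36/25) = 8695 - (-71 - 30 - 12/25) = 8695 - 1*(-2537/25) = 8695 + 2537/25 = 219912/25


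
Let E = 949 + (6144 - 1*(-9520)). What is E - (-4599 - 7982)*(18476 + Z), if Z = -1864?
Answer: 209012185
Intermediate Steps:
E = 16613 (E = 949 + (6144 + 9520) = 949 + 15664 = 16613)
E - (-4599 - 7982)*(18476 + Z) = 16613 - (-4599 - 7982)*(18476 - 1864) = 16613 - (-12581)*16612 = 16613 - 1*(-208995572) = 16613 + 208995572 = 209012185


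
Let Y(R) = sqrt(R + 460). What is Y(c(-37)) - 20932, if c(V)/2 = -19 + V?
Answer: -20932 + 2*sqrt(87) ≈ -20913.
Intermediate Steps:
c(V) = -38 + 2*V (c(V) = 2*(-19 + V) = -38 + 2*V)
Y(R) = sqrt(460 + R)
Y(c(-37)) - 20932 = sqrt(460 + (-38 + 2*(-37))) - 20932 = sqrt(460 + (-38 - 74)) - 20932 = sqrt(460 - 112) - 20932 = sqrt(348) - 20932 = 2*sqrt(87) - 20932 = -20932 + 2*sqrt(87)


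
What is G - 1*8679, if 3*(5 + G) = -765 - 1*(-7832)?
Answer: -18985/3 ≈ -6328.3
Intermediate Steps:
G = 7052/3 (G = -5 + (-765 - 1*(-7832))/3 = -5 + (-765 + 7832)/3 = -5 + (⅓)*7067 = -5 + 7067/3 = 7052/3 ≈ 2350.7)
G - 1*8679 = 7052/3 - 1*8679 = 7052/3 - 8679 = -18985/3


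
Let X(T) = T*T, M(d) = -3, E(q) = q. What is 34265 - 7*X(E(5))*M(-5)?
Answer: 34790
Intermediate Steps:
X(T) = T²
34265 - 7*X(E(5))*M(-5) = 34265 - 7*5²*(-3) = 34265 - 7*25*(-3) = 34265 - 175*(-3) = 34265 - 1*(-525) = 34265 + 525 = 34790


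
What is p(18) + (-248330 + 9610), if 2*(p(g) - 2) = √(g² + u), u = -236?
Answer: -238718 + √22 ≈ -2.3871e+5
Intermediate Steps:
p(g) = 2 + √(-236 + g²)/2 (p(g) = 2 + √(g² - 236)/2 = 2 + √(-236 + g²)/2)
p(18) + (-248330 + 9610) = (2 + √(-236 + 18²)/2) + (-248330 + 9610) = (2 + √(-236 + 324)/2) - 238720 = (2 + √88/2) - 238720 = (2 + (2*√22)/2) - 238720 = (2 + √22) - 238720 = -238718 + √22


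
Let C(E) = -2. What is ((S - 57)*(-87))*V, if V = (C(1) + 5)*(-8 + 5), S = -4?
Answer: -47763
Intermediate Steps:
V = -9 (V = (-2 + 5)*(-8 + 5) = 3*(-3) = -9)
((S - 57)*(-87))*V = ((-4 - 57)*(-87))*(-9) = -61*(-87)*(-9) = 5307*(-9) = -47763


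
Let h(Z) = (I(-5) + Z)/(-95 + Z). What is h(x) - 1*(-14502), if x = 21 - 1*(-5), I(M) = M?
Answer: 333539/23 ≈ 14502.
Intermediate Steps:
x = 26 (x = 21 + 5 = 26)
h(Z) = (-5 + Z)/(-95 + Z)
h(x) - 1*(-14502) = (-5 + 26)/(-95 + 26) - 1*(-14502) = 21/(-69) + 14502 = -1/69*21 + 14502 = -7/23 + 14502 = 333539/23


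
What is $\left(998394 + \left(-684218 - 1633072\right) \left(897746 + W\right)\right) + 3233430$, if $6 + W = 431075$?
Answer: $-3079245479526$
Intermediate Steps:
$W = 431069$ ($W = -6 + 431075 = 431069$)
$\left(998394 + \left(-684218 - 1633072\right) \left(897746 + W\right)\right) + 3233430 = \left(998394 + \left(-684218 - 1633072\right) \left(897746 + 431069\right)\right) + 3233430 = \left(998394 - 3079249711350\right) + 3233430 = -3079248712956 + 3233430 = -3079245479526$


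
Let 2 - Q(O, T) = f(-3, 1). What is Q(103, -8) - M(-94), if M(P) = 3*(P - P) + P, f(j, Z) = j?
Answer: 99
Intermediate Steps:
Q(O, T) = 5 (Q(O, T) = 2 - 1*(-3) = 2 + 3 = 5)
M(P) = P (M(P) = 3*0 + P = 0 + P = P)
Q(103, -8) - M(-94) = 5 - 1*(-94) = 5 + 94 = 99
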